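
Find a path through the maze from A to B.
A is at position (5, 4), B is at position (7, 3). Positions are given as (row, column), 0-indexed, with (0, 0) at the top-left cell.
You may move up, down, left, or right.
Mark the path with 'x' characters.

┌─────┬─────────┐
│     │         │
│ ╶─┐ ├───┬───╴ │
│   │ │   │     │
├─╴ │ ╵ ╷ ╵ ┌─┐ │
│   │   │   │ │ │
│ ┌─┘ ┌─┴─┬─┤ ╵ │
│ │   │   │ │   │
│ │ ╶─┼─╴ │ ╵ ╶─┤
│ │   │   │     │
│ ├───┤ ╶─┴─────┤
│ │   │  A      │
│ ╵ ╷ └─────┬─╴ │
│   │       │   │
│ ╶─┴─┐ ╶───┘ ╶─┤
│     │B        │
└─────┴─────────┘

Finding the shortest path from (5, 4) to (7, 3):
Path length: 9 steps
Directions: right → right → right → down → left → down → left → left → left

Solution:

┌─────┬─────────┐
│     │         │
│ ╶─┐ ├───┬───╴ │
│   │ │   │     │
├─╴ │ ╵ ╷ ╵ ┌─┐ │
│   │   │   │ │ │
│ ┌─┘ ┌─┴─┬─┤ ╵ │
│ │   │   │ │   │
│ │ ╶─┼─╴ │ ╵ ╶─┤
│ │   │   │     │
│ ├───┤ ╶─┴─────┤
│ │   │  A x x x│
│ ╵ ╷ └─────┬─╴ │
│   │       │x x│
│ ╶─┴─┐ ╶───┘ ╶─┤
│     │B x x x  │
└─────┴─────────┘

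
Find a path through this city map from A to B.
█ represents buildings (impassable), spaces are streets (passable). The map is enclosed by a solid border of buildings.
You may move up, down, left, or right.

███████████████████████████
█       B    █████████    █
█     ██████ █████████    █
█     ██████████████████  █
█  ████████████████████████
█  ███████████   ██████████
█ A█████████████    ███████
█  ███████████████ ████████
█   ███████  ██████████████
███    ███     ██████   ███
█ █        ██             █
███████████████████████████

Finding the shortest path from A to B:
Movement: cardinal only
Path length: 11 steps
Directions: up → up → up → up → up → right → right → right → right → right → right

Solution:

███████████████████████████
█ ↱→→→→→B    █████████    █
█ ↑   ██████ █████████    █
█ ↑   ██████████████████  █
█ ↑████████████████████████
█ ↑███████████   ██████████
█ A█████████████    ███████
█  ███████████████ ████████
█   ███████  ██████████████
███    ███     ██████   ███
█ █        ██             █
███████████████████████████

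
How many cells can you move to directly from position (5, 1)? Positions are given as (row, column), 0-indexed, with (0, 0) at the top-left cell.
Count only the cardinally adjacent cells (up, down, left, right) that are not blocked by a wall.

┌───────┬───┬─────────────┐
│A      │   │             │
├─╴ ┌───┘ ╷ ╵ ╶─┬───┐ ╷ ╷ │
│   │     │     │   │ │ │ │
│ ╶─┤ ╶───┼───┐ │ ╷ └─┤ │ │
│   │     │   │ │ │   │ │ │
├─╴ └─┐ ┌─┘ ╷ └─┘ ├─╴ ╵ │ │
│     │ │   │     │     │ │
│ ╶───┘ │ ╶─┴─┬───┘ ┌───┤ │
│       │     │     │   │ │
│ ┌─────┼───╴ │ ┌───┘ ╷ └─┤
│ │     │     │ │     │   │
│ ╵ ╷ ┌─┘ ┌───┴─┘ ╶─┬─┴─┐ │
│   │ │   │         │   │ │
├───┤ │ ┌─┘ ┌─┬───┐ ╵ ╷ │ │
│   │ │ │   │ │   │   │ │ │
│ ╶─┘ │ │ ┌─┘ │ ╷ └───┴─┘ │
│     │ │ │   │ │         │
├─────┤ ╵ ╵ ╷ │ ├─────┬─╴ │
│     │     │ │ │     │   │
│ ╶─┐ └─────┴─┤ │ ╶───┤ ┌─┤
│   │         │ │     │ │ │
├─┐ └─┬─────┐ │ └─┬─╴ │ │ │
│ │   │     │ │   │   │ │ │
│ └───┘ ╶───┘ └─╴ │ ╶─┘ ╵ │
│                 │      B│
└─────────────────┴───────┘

Checking passable neighbors of (5, 1):
Neighbors: (6, 1), (5, 2)
Count: 2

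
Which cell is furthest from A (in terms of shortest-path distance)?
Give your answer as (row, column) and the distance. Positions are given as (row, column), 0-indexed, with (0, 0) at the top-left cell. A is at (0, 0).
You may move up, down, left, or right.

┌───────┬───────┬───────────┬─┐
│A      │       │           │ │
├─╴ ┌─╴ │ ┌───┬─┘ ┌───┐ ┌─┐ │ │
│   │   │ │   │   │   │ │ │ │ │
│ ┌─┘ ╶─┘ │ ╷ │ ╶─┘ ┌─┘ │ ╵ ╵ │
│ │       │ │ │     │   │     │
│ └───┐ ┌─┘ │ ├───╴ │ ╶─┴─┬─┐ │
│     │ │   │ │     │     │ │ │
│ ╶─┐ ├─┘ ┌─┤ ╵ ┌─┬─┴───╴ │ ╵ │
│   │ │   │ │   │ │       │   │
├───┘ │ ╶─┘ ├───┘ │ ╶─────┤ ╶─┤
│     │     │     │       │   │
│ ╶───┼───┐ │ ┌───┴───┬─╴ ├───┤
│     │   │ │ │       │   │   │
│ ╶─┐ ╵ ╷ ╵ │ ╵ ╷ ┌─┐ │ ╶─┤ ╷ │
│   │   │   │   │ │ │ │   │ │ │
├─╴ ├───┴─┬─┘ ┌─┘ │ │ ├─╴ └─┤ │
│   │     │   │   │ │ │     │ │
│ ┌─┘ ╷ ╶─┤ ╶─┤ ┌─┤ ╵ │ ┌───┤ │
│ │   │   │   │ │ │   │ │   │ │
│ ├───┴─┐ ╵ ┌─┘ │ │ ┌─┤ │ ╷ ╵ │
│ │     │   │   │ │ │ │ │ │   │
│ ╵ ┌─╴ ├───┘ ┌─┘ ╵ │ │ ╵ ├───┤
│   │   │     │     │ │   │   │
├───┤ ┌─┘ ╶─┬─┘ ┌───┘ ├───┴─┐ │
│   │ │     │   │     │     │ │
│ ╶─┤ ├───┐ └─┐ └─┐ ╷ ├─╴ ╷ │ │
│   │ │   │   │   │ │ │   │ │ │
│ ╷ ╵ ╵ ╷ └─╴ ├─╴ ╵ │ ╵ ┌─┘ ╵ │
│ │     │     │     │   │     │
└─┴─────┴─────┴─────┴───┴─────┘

Computing BFS distances from A to all cells:
Furthest cell: (7, 13)
Distance: 82 steps

Path from A to the furthest cell:

┌───────┬───────┬───────────┬─┐
│A ↓    │       │↱ → → ↓    │ │
├─╴ ┌─╴ │ ┌───┬─┘ ┌───┐ ┌─┐ │ │
│↓ ↲│   │ │↱ ↓│↱ ↑│   │↓│ │ │ │
│ ┌─┘ ╶─┘ │ ╷ │ ╶─┘ ┌─┘ │ ╵ ╵ │
│↓│       │↑│↓│↑ ← ↰│↓ ↲│     │
│ └───┐ ┌─┘ │ ├───╴ │ ╶─┴─┬─┐ │
│↳ → ↓│ │↱ ↑│↓│↱ → ↑│↳ → ↓│ │ │
│ ╶─┐ ├─┘ ┌─┤ ╵ ┌─┬─┴───╴ │ ╵ │
│   │↓│↱ ↑│ │↳ ↑│ │↓ ← ← ↲│   │
├───┘ │ ╶─┘ ├───┘ │ ╶─────┤ ╶─┤
│↓ ← ↲│↑ ← ↰│     │↳ → → ↓│   │
│ ╶───┼───┐ │ ┌───┴───┬─╴ ├───┤
│↳ → ↓│↱ ↓│↑│ │       │↓ ↲│↓ ↰│
│ ╶─┐ ╵ ╷ ╵ │ ╵ ╷ ┌─┐ │ ╶─┤ ╷ │
│   │↳ ↑│↳ ↑│   │ │ │ │↳ ↓│B│↑│
├─╴ ├───┴─┬─┘ ┌─┘ │ │ ├─╴ └─┤ │
│   │     │   │   │ │ │↓ ↲  │↑│
│ ┌─┘ ╷ ╶─┤ ╶─┤ ┌─┤ ╵ │ ┌───┤ │
│ │   │   │   │ │ │   │↓│↱ ↓│↑│
│ ├───┴─┐ ╵ ┌─┘ │ │ ┌─┤ │ ╷ ╵ │
│ │     │   │   │ │ │ │↓│↑│↳ ↑│
│ ╵ ┌─╴ ├───┘ ┌─┘ ╵ │ │ ╵ ├───┤
│   │   │     │     │ │↳ ↑│   │
├───┤ ┌─┘ ╶─┬─┘ ┌───┘ ├───┴─┐ │
│   │ │     │   │     │     │ │
│ ╶─┤ ├───┐ └─┐ └─┐ ╷ ├─╴ ╷ │ │
│   │ │   │   │   │ │ │   │ │ │
│ ╷ ╵ ╵ ╷ └─╴ ├─╴ ╵ │ ╵ ┌─┘ ╵ │
│ │     │     │     │   │     │
└─┴─────┴─────┴─────┴───┴─────┘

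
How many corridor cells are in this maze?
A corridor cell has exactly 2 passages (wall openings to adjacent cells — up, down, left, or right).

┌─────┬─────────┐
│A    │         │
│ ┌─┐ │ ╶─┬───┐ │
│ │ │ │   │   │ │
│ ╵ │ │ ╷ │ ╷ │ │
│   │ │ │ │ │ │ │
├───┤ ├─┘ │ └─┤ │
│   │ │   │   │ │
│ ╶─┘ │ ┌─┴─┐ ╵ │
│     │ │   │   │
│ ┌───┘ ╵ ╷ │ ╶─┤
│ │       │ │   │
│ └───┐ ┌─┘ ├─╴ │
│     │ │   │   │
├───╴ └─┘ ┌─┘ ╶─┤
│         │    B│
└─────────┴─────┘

Counting cells with exactly 2 passages:
Total corridor cells: 49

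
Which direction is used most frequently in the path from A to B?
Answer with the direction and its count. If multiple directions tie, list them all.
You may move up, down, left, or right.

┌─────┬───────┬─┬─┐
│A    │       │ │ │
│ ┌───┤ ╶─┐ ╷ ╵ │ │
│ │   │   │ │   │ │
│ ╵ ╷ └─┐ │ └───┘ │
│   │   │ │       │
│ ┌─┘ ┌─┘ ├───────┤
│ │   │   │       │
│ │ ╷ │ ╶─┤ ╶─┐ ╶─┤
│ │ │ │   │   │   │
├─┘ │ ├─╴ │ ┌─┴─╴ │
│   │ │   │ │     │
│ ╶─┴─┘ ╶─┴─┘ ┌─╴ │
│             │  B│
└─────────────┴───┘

Directions: down, down, right, up, right, down, down, left, down, down, left, down, right, right, right, right, right, right, up, right, right, down
Counts: {'down': 8, 'right': 10, 'up': 2, 'left': 2}
Most common: right (10 times)

Solution:

┌─────┬───────┬─┬─┐
│A    │       │ │ │
│ ┌───┤ ╶─┐ ╷ ╵ │ │
│↓│↱ ↓│   │ │   │ │
│ ╵ ╷ └─┐ │ └───┘ │
│↳ ↑│↓  │ │       │
│ ┌─┘ ┌─┘ ├───────┤
│ │↓ ↲│   │       │
│ │ ╷ │ ╶─┤ ╶─┐ ╶─┤
│ │↓│ │   │   │   │
├─┘ │ ├─╴ │ ┌─┴─╴ │
│↓ ↲│ │   │ │↱ → ↓│
│ ╶─┴─┘ ╶─┴─┘ ┌─╴ │
│↳ → → → → → ↑│  B│
└─────────────┴───┘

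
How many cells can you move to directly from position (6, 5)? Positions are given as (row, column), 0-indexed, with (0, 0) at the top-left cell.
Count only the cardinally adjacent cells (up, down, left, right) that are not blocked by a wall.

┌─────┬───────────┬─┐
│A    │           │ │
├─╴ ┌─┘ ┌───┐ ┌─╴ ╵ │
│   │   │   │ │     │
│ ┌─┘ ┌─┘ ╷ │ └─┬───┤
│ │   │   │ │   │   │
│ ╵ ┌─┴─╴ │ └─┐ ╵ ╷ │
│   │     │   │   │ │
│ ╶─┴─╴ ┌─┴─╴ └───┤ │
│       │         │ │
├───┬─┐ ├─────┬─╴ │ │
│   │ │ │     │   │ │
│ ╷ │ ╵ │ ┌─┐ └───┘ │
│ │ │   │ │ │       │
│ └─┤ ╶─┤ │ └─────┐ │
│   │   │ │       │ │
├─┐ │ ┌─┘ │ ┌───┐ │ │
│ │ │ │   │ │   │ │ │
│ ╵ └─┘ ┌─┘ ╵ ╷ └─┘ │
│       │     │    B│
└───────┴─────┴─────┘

Checking passable neighbors of (6, 5):
Neighbors: (7, 5)
Count: 1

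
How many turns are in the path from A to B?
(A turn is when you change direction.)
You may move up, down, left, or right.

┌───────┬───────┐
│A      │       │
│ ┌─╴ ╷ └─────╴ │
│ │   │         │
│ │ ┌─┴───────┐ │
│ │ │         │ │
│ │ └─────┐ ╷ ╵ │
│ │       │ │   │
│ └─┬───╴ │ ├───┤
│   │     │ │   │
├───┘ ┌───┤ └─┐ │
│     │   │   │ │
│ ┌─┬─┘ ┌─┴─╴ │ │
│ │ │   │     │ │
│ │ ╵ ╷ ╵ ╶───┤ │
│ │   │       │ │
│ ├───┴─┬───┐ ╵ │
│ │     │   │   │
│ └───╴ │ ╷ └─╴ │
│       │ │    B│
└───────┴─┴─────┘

Directions: right, right, right, down, right, right, right, right, down, down, left, up, left, down, down, down, right, down, left, left, down, right, right, down, right, down
Number of turns: 15

Solution:

┌───────┬───────┐
│A → → ↓│       │
│ ┌─╴ ╷ └─────╴ │
│ │   │↳ → → → ↓│
│ │ ┌─┴───────┐ │
│ │ │      ↓ ↰│↓│
│ │ └─────┐ ╷ ╵ │
│ │       │↓│↑ ↲│
│ └─┬───╴ │ ├───┤
│   │     │↓│   │
├───┘ ┌───┤ └─┐ │
│     │   │↳ ↓│ │
│ ┌─┬─┘ ┌─┴─╴ │ │
│ │ │   │↓ ← ↲│ │
│ │ ╵ ╷ ╵ ╶───┤ │
│ │   │  ↳ → ↓│ │
│ ├───┴─┬───┐ ╵ │
│ │     │   │↳ ↓│
│ └───╴ │ ╷ └─╴ │
│       │ │    B│
└───────┴─┴─────┘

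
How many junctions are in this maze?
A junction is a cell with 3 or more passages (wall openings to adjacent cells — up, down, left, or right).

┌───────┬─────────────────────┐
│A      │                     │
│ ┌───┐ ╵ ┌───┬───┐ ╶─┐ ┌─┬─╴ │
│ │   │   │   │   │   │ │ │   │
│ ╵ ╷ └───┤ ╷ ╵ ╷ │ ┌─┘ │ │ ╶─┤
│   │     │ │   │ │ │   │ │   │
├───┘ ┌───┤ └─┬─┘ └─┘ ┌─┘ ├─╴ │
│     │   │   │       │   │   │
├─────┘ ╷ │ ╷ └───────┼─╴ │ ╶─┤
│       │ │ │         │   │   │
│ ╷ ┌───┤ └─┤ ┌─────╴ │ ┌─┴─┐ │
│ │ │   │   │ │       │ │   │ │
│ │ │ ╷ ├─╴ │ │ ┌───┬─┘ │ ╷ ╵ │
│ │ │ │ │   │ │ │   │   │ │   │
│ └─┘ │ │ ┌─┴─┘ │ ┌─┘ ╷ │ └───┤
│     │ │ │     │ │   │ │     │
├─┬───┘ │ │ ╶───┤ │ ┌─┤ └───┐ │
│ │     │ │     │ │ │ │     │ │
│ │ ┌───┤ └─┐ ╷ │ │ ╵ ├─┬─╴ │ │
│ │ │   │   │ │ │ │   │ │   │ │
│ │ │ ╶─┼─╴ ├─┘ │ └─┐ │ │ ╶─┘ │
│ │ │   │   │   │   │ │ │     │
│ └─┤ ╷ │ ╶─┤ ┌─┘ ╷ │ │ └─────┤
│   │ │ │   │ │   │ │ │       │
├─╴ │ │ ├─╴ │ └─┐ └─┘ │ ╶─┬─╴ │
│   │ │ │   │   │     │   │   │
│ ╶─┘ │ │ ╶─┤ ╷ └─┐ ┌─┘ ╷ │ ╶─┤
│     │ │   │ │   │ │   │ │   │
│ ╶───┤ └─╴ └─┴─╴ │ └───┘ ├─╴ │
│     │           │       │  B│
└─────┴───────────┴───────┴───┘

Checking each cell for number of passages:

Junctions found (3+ passages):
  (0, 9): 3 passages
  (0, 11): 3 passages
  (1, 9): 3 passages
  (2, 2): 3 passages
  (3, 5): 3 passages
  (3, 8): 3 passages
  (3, 12): 3 passages
  (4, 1): 3 passages
  (4, 6): 3 passages
  (6, 11): 3 passages
  (8, 6): 3 passages
  (9, 10): 3 passages
  (10, 2): 3 passages
  (10, 8): 3 passages
  (11, 8): 3 passages
  (11, 11): 3 passages
  (12, 6): 3 passages
  (12, 9): 3 passages
  (12, 11): 3 passages
  (13, 0): 3 passages
  (14, 5): 3 passages
Total junctions: 21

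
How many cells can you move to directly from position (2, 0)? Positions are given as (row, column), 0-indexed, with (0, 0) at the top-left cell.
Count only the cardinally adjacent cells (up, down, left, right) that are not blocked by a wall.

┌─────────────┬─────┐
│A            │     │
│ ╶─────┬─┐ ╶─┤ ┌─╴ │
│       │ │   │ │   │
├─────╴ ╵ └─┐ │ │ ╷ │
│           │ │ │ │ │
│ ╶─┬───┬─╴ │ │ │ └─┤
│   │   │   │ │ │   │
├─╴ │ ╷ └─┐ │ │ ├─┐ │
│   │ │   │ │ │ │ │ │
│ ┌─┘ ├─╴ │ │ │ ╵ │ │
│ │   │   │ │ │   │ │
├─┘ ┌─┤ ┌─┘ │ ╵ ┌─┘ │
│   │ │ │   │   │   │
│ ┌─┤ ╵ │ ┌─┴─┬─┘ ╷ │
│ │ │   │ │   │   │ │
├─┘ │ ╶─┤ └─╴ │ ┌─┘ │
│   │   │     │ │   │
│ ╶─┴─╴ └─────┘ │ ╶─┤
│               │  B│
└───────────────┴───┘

Checking passable neighbors of (2, 0):
Neighbors: (3, 0), (2, 1)
Count: 2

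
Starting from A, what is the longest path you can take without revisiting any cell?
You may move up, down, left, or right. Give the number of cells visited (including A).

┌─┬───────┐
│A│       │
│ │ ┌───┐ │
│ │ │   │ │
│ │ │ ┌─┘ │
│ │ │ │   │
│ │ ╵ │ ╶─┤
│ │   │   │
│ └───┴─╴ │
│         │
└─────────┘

Finding longest simple path using DFS:
Start: (0, 0)
Longest path visits 25 cells
Path: A → down → down → down → down → right → right → right → right → up → left → up → right → up → up → left → left → left → down → down → down → right → up → up → right

Solution:

┌─┬───────┐
│A│↓ ← ← ↰│
│ │ ┌───┐ │
│↓│↓│↱ B│↑│
│ │ │ ┌─┘ │
│↓│↓│↑│↱ ↑│
│ │ ╵ │ ╶─┤
│↓│↳ ↑│↑ ↰│
│ └───┴─╴ │
│↳ → → → ↑│
└─────────┘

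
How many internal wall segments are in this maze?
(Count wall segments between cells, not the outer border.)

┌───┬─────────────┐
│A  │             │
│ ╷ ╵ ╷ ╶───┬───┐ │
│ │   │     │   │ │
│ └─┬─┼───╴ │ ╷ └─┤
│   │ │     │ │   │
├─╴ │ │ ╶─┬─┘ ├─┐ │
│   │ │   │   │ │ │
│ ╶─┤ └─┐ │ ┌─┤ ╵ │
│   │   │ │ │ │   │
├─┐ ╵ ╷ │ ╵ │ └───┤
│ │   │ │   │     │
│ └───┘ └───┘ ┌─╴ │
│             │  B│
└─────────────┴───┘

Counting internal wall segments:
Total internal walls: 48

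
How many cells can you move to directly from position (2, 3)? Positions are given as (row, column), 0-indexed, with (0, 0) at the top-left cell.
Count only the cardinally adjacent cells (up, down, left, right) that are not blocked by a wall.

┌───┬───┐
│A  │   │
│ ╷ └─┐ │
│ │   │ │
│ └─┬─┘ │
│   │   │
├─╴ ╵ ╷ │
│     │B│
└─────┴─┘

Checking passable neighbors of (2, 3):
Neighbors: (1, 3), (3, 3), (2, 2)
Count: 3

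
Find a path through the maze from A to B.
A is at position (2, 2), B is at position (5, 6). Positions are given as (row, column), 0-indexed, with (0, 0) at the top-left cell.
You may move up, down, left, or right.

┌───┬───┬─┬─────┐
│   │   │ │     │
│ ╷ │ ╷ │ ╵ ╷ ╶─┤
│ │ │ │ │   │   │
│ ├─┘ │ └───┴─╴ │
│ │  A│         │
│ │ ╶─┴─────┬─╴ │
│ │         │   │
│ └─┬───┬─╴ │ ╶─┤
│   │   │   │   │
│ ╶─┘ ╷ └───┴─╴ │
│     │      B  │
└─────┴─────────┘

Finding the shortest path from (2, 2) to (5, 6):
Path length: 15 steps
Directions: up → up → right → down → down → right → right → right → right → down → left → down → right → down → left

Solution:

┌───┬───┬─┬─────┐
│   │↱ ↓│ │     │
│ ╷ │ ╷ │ ╵ ╷ ╶─┤
│ │ │↑│↓│   │   │
│ ├─┘ │ └───┴─╴ │
│ │  A│↳ → → → ↓│
│ │ ╶─┴─────┬─╴ │
│ │         │↓ ↲│
│ └─┬───┬─╴ │ ╶─┤
│   │   │   │↳ ↓│
│ ╶─┘ ╷ └───┴─╴ │
│     │      B ↲│
└─────┴─────────┘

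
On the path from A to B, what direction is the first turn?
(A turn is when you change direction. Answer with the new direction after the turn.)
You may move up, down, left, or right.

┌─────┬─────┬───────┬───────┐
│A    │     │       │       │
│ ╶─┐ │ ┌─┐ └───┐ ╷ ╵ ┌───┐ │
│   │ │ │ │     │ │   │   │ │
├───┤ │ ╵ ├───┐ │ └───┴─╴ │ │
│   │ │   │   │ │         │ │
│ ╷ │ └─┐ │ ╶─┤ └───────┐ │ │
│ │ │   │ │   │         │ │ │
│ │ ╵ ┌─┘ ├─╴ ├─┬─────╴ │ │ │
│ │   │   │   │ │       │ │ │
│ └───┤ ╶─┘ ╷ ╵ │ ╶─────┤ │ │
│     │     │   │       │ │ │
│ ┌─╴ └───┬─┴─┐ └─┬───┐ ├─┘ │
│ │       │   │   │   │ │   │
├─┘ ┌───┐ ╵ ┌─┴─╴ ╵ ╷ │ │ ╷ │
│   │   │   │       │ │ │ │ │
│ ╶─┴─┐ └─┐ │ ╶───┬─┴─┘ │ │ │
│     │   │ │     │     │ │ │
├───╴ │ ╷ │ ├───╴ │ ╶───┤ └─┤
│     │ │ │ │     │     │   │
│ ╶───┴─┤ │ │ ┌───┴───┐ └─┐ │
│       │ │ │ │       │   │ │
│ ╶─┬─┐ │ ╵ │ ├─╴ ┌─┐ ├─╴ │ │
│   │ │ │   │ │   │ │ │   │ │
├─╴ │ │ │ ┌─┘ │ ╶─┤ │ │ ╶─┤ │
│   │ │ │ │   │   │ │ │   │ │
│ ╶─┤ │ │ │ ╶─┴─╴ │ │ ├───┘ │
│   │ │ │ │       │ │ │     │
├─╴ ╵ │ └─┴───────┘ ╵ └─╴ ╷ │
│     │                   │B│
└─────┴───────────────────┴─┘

Directions: right, right, down, down, down, down, left, up, up, left, down, down, down, right, right, down, left, down, left, down, right, right, down, left, left, down, right, right, right, down, down, down, down, right, right, right, right, right, right, right, right, right, up, right, down
First turn direction: down

Solution:

┌─────┬─────┬───────┬───────┐
│A → ↓│     │       │       │
│ ╶─┐ │ ┌─┐ └───┐ ╷ ╵ ┌───┐ │
│   │↓│ │ │     │ │   │   │ │
├───┤ │ ╵ ├───┐ │ └───┴─╴ │ │
│↓ ↰│↓│   │   │ │         │ │
│ ╷ │ └─┐ │ ╶─┤ └───────┐ │ │
│↓│↑│↓  │ │   │         │ │ │
│ │ ╵ ┌─┘ ├─╴ ├─┬─────╴ │ │ │
│↓│↑ ↲│   │   │ │       │ │ │
│ └───┤ ╶─┘ ╷ ╵ │ ╶─────┤ │ │
│↳ → ↓│     │   │       │ │ │
│ ┌─╴ └───┬─┴─┐ └─┬───┐ ├─┘ │
│ │↓ ↲    │   │   │   │ │   │
├─┘ ┌───┐ ╵ ┌─┴─╴ ╵ ╷ │ │ ╷ │
│↓ ↲│   │   │       │ │ │ │ │
│ ╶─┴─┐ └─┐ │ ╶───┬─┴─┘ │ │ │
│↳ → ↓│   │ │     │     │ │ │
├───╴ │ ╷ │ ├───╴ │ ╶───┤ └─┤
│↓ ← ↲│ │ │ │     │     │   │
│ ╶───┴─┤ │ │ ┌───┴───┐ └─┐ │
│↳ → → ↓│ │ │ │       │   │ │
│ ╶─┬─┐ │ ╵ │ ├─╴ ┌─┐ ├─╴ │ │
│   │ │↓│   │ │   │ │ │   │ │
├─╴ │ │ │ ┌─┘ │ ╶─┤ │ │ ╶─┤ │
│   │ │↓│ │   │   │ │ │   │ │
│ ╶─┤ │ │ │ ╶─┴─╴ │ │ ├───┘ │
│   │ │↓│ │       │ │ │  ↱ ↓│
├─╴ ╵ │ └─┴───────┘ ╵ └─╴ ╷ │
│     │↳ → → → → → → → → ↑│B│
└─────┴───────────────────┴─┘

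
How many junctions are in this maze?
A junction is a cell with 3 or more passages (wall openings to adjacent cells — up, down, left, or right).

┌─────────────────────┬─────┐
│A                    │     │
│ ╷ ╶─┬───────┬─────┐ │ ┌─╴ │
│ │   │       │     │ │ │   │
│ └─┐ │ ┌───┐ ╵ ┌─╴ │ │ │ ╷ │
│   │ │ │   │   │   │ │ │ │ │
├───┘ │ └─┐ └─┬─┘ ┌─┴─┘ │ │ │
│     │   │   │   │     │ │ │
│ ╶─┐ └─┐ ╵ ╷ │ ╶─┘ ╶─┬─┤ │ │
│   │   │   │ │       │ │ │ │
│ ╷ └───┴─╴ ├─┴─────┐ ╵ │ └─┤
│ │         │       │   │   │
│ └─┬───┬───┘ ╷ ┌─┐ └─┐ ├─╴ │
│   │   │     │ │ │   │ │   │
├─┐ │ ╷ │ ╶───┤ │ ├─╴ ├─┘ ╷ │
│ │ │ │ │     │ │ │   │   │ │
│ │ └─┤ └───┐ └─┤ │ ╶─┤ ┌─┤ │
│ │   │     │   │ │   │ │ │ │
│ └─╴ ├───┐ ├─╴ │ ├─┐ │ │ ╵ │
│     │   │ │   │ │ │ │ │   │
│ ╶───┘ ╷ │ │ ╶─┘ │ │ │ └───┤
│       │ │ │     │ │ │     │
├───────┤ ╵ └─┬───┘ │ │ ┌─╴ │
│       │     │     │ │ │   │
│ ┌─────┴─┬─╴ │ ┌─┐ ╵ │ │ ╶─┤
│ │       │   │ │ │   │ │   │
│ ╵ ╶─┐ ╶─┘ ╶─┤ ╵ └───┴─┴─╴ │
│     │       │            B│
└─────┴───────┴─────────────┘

Checking each cell for number of passages:

Junctions found (3+ passages):
  (0, 1): 3 passages
  (1, 13): 3 passages
  (3, 2): 3 passages
  (3, 5): 3 passages
  (4, 0): 3 passages
  (4, 5): 3 passages
  (4, 9): 3 passages
  (5, 7): 3 passages
  (5, 11): 3 passages
  (6, 13): 3 passages
  (9, 0): 3 passages
  (10, 11): 3 passages
  (11, 5): 3 passages
  (11, 9): 3 passages
  (12, 3): 3 passages
  (13, 1): 3 passages
  (13, 5): 3 passages
  (13, 8): 3 passages
Total junctions: 18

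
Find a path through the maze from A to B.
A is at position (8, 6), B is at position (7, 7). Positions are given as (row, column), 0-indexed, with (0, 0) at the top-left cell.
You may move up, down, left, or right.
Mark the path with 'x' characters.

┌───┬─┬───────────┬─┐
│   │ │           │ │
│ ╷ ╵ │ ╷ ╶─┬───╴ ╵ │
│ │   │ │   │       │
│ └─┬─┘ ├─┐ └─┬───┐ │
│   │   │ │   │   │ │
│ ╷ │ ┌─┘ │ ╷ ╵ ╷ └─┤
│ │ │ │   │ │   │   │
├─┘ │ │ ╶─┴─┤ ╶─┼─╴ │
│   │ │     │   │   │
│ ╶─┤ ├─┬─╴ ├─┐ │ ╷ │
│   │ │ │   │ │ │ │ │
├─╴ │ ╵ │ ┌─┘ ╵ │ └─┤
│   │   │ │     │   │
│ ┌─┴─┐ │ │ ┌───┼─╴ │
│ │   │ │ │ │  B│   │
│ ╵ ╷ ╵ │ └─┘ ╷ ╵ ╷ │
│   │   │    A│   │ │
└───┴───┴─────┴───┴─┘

Finding the shortest path from (8, 6) to (7, 7):
Path length: 2 steps
Directions: up → right

Solution:

┌───┬─┬───────────┬─┐
│   │ │           │ │
│ ╷ ╵ │ ╷ ╶─┬───╴ ╵ │
│ │   │ │   │       │
│ └─┬─┘ ├─┐ └─┬───┐ │
│   │   │ │   │   │ │
│ ╷ │ ┌─┘ │ ╷ ╵ ╷ └─┤
│ │ │ │   │ │   │   │
├─┘ │ │ ╶─┴─┤ ╶─┼─╴ │
│   │ │     │   │   │
│ ╶─┤ ├─┬─╴ ├─┐ │ ╷ │
│   │ │ │   │ │ │ │ │
├─╴ │ ╵ │ ┌─┘ ╵ │ └─┤
│   │   │ │     │   │
│ ┌─┴─┐ │ │ ┌───┼─╴ │
│ │   │ │ │ │x B│   │
│ ╵ ╷ ╵ │ └─┘ ╷ ╵ ╷ │
│   │   │    A│   │ │
└───┴───┴─────┴───┴─┘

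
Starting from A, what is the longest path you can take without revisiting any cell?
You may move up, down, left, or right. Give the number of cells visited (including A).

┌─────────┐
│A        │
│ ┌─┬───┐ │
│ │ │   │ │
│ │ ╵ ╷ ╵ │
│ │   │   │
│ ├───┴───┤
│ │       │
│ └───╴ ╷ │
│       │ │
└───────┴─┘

Finding longest simple path using DFS:
Start: (0, 0)
Longest path visits 13 cells
Path: A → right → right → right → right → down → down → left → up → left → down → left → up

Solution:

┌─────────┐
│A → → → ↓│
│ ┌─┬───┐ │
│ │B│↓ ↰│↓│
│ │ ╵ ╷ ╵ │
│ │↑ ↲│↑ ↲│
│ ├───┴───┤
│ │       │
│ └───╴ ╷ │
│       │ │
└───────┴─┘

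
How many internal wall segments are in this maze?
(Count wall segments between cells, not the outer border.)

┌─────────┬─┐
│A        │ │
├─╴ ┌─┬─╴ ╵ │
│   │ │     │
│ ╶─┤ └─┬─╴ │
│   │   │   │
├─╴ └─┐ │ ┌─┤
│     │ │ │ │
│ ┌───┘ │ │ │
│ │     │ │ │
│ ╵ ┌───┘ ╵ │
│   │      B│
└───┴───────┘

Counting internal wall segments:
Total internal walls: 25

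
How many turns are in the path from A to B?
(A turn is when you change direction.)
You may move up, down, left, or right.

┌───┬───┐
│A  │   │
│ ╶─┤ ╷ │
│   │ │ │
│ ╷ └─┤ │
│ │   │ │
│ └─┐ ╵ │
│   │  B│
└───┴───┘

Directions: down, right, down, right, down, right
Number of turns: 5

Solution:

┌───┬───┐
│A  │   │
│ ╶─┤ ╷ │
│↳ ↓│ │ │
│ ╷ └─┤ │
│ │↳ ↓│ │
│ └─┐ ╵ │
│   │↳ B│
└───┴───┘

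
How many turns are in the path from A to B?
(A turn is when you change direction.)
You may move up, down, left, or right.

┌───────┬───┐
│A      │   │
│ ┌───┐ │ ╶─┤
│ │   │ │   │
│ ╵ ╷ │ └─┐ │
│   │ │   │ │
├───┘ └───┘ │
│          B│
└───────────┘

Directions: down, down, right, up, right, down, down, right, right, right
Number of turns: 5

Solution:

┌───────┬───┐
│A      │   │
│ ┌───┐ │ ╶─┤
│↓│↱ ↓│ │   │
│ ╵ ╷ │ └─┐ │
│↳ ↑│↓│   │ │
├───┘ └───┘ │
│    ↳ → → B│
└───────────┘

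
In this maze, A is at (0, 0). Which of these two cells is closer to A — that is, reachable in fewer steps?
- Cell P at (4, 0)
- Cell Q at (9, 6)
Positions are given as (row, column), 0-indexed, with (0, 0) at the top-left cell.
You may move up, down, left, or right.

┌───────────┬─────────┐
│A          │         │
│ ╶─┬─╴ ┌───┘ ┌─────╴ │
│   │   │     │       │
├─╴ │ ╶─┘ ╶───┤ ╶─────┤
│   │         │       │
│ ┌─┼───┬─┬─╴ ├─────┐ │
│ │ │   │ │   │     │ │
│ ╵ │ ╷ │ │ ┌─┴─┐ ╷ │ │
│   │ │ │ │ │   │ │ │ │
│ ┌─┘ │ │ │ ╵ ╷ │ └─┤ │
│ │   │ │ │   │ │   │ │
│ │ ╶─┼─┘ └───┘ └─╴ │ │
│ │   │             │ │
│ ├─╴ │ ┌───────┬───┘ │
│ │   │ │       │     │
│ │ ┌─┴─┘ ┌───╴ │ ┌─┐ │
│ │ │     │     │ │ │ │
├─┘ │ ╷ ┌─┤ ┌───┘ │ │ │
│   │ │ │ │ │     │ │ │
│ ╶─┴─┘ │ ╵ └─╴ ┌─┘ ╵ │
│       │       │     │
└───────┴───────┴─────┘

Shortest path A → P at (4, 0): 6 steps
Shortest path A → Q at (9, 6): 35 steps

P is closer (6 steps vs 35 steps).

Path to P:

┌───────────┬─────────┐
│A          │         │
│ ╶─┬─╴ ┌───┘ ┌─────╴ │
│↳ ↓│   │     │       │
├─╴ │ ╶─┘ ╶───┤ ╶─────┤
│↓ ↲│         │       │
│ ┌─┼───┬─┬─╴ ├─────┐ │
│↓│ │   │ │   │     │ │
│ ╵ │ ╷ │ │ ┌─┴─┐ ╷ │ │
│P  │ │ │ │ │   │ │ │ │
│ ┌─┘ │ │ │ ╵ ╷ │ └─┤ │
│ │   │ │ │   │ │   │ │
│ │ ╶─┼─┘ └───┘ └─╴ │ │
│ │   │             │ │
│ ├─╴ │ ┌───────┬───┘ │
│ │   │ │       │     │
│ │ ┌─┴─┘ ┌───╴ │ ┌─┐ │
│ │ │     │     │ │ │ │
├─┘ │ ╷ ┌─┤ ┌───┘ │ │ │
│   │ │ │ │ │     │ │ │
│ ╶─┴─┘ │ ╵ └─╴ ┌─┘ ╵ │
│       │       │     │
└───────┴───────┴─────┘

Path to Q:

┌───────────┬─────────┐
│A → → ↓    │↱ → → → ↓│
│ ╶─┬─╴ ┌───┘ ┌─────╴ │
│   │↓ ↲│↱ → ↑│↓ ← ← ↲│
├─╴ │ ╶─┘ ╶───┤ ╶─────┤
│   │↳ → ↑    │↳ → → ↓│
│ ┌─┼───┬─┬─╴ ├─────┐ │
│ │ │   │ │   │     │↓│
│ ╵ │ ╷ │ │ ┌─┴─┐ ╷ │ │
│   │ │ │ │ │   │ │ │↓│
│ ┌─┘ │ │ │ ╵ ╷ │ └─┤ │
│ │   │ │ │   │ │   │↓│
│ │ ╶─┼─┘ └───┘ └─╴ │ │
│ │   │             │↓│
│ ├─╴ │ ┌───────┬───┘ │
│ │   │ │       │↓ ← ↲│
│ │ ┌─┴─┘ ┌───╴ │ ┌─┐ │
│ │ │     │     │↓│ │ │
├─┘ │ ╷ ┌─┤ ┌───┘ │ │ │
│   │ │ │ │ │Q ← ↲│ │ │
│ ╶─┴─┘ │ ╵ └─╴ ┌─┘ ╵ │
│       │       │     │
└───────┴───────┴─────┘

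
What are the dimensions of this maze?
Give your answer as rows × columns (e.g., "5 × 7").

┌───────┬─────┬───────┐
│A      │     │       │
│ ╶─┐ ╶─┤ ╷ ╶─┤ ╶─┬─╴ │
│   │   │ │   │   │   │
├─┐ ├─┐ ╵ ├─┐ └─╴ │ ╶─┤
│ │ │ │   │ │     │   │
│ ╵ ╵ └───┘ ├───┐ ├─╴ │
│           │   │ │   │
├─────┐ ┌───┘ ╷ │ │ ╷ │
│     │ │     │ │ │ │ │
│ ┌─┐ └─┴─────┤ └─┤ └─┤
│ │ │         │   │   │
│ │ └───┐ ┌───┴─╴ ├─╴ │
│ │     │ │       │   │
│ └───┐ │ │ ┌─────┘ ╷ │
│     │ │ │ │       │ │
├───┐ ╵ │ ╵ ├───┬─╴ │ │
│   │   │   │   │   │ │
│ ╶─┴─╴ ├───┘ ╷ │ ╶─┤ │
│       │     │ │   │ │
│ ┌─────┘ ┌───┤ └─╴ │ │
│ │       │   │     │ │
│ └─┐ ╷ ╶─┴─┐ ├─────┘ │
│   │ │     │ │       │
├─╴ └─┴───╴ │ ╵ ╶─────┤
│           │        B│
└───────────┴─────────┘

Counting the maze dimensions:
Rows (vertical): 13
Columns (horizontal): 11
Dimensions: 13 × 11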